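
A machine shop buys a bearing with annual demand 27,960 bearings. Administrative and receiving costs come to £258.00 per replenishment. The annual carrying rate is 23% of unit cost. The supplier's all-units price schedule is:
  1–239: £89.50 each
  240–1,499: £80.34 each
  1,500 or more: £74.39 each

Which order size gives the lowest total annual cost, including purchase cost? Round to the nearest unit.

Q* ≈ 1,500 bearings

Holding cost per unit per year at price C is H = 0.23·C.
Evaluate total cost at each tier's feasible EOQ or, if the EOQ is below the tier, at the tier's minimum quantity.
Tier 1 (£89.50): EOQ = 837.2 exceeds tier's upper bound 239, so this tier is dominated.
EOQ at £80.34 = 883.6 (feasible in tier 2): TC = 27,960×£80.34 + (27,960/883.6)×258 + (883.6/2)×0.23×£80.34 = £2,262,634.03.
EOQ at £74.39 = 918.3 < 1500, so use break Q=1500: TC = 27,960×£74.39 + (27,960/1500.0)×258 + (1500.0/2)×0.23×£74.39 = £2,097,585.79.
Lowest total cost is £2,097,585.79 at Q = 1500.0.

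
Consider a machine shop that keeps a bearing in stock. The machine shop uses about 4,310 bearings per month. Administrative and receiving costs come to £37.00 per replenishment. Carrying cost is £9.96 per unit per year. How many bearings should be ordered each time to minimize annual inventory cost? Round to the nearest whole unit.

Q* ≈ 620 bearings

Annual demand D = 4,310 × 12 = 51,720.
EOQ = √(2DS / H) = √(2 × 51,720 × 37 / 9.96).
= √(3,827,280 / 9.96) = √384,265.0602 ≈ 619.891.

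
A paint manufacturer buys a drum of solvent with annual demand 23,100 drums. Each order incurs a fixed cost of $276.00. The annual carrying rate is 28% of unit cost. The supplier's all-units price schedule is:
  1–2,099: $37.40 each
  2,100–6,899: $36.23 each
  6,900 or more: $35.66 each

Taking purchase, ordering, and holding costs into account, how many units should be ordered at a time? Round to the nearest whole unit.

Q* ≈ 2,100 drums

Holding cost per unit per year at price C is H = 0.28·C.
Candidates are each tier's EOQ (if it falls in that tier) and each price-break quantity.
EOQ at $37.40 = 1103.5 (feasible in tier 1): TC = 23,100×$37.40 + (23,100/1103.5)×276 + (1103.5/2)×0.28×$37.40 = $875,495.54.
EOQ at $36.23 = 1121.1 < 2100, so use break Q=2100: TC = 23,100×$36.23 + (23,100/2100.0)×276 + (2100.0/2)×0.28×$36.23 = $850,600.62.
EOQ at $35.66 = 1130.1 < 6900, so use break Q=6900: TC = 23,100×$35.66 + (23,100/6900.0)×276 + (6900.0/2)×0.28×$35.66 = $859,117.56.
Lowest total cost is $850,600.62 at Q = 2100.0.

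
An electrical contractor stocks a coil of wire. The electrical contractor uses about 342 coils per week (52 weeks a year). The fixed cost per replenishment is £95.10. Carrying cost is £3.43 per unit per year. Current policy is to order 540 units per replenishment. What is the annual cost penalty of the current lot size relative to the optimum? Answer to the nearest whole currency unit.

Annual demand D = 342 × 52 = 17,784.
EOQ = √(2DS/H) = √(2 × 17,784 × 95.1 / 3.43) ≈ 993.05.
Cost at Q* = (D/Q*)S + (Q*/2)H = √(2DSH) ≈ £3,406.18.
Cost at Q = 540: (17,784/540)×95.1 + (540/2)×3.43 = £3,131.96 + £926.10 = £4,058.06.
Excess = £4,058.06 − £3,406.18 = £651.88.

Extra cost ≈ £652 per year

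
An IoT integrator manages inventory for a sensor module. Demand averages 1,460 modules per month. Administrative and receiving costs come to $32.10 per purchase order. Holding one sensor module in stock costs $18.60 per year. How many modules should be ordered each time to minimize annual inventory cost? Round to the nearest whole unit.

Annual demand D = 1,460 × 12 = 17,520.
EOQ = √(2DS / H) = √(2 × 17,520 × 32.1 / 18.6).
= √(1,124,784 / 18.6) = √60,472.2581 ≈ 245.911.

Q* ≈ 246 modules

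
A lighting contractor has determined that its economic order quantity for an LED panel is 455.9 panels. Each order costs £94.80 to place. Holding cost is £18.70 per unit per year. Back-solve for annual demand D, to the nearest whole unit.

D ≈ 20,499 panels per year

Squaring Q* = √(2DS/H) gives Q*² = 2DS/H.
From Q* = √(2DS/H): D = Q*²H / (2S) = 455.9² × 18.7 / (2 × 94.8) = 20499.462.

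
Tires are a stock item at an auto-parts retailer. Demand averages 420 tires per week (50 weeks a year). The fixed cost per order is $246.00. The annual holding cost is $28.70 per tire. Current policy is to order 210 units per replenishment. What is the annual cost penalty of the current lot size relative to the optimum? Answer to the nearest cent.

Extra cost ≈ $10,393.50 per year

Annual demand D = 420 × 50 = 21,000.
EOQ = √(2DS/H) = √(2 × 21,000 × 246 / 28.7) ≈ 600.00.
Cost at Q* = (D/Q*)S + (Q*/2)H = √(2DSH) ≈ $17,220.00.
Cost at Q = 210: (21,000/210)×246 + (210/2)×28.7 = $24,600.00 + $3,013.50 = $27,613.50.
Excess = $27,613.50 − $17,220.00 = $10,393.50.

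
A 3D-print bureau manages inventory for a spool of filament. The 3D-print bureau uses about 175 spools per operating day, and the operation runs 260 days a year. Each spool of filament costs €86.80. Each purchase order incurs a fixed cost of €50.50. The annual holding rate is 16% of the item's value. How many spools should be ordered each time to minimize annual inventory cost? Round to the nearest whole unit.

Annual demand D = 175 × 260 = 45,500.
Holding cost H = 0.16 × €86.80 = €13.8880 per unit per year.
EOQ = √(2DS / H) = √(2 × 45,500 × 50.5 / 13.888).
= √(4,595,500 / 13.888) = √330,897.1774 ≈ 575.237.

Q* ≈ 575 spools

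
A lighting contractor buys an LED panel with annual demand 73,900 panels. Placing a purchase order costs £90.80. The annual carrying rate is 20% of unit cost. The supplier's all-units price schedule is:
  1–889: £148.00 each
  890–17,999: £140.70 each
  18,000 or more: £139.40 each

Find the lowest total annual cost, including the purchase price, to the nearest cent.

Holding cost per unit per year at price C is H = 0.20·C.
For each price level, check whether its EOQ is feasible; otherwise the best quantity at that price is the breakpoint.
EOQ at £148.00 = 673.3 (feasible in tier 1): TC = 73,900×£148.00 + (73,900/673.3)×90.8 + (673.3/2)×0.20×£148.00 = £10,957,130.86.
EOQ at £140.70 = 690.6 < 890, so use break Q=890: TC = 73,900×£140.70 + (73,900/890.0)×90.8 + (890.0/2)×0.20×£140.70 = £10,417,791.76.
EOQ at £139.40 = 693.8 < 18000, so use break Q=18000: TC = 73,900×£139.40 + (73,900/18000.0)×90.8 + (18000.0/2)×0.20×£139.40 = £10,552,952.78.
Lowest total cost among the candidates is at Q = 890.0.

TC* ≈ £10,417,791.76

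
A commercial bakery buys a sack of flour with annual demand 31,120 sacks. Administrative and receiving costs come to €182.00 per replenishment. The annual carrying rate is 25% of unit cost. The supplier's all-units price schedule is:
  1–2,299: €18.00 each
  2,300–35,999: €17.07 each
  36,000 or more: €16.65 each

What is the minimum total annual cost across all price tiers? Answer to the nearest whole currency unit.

Holding cost per unit per year at price C is H = 0.25·C.
Candidates are each tier's EOQ (if it falls in that tier) and each price-break quantity.
EOQ at €18.00 = 1586.6 (feasible in tier 1): TC = 31,120×€18.00 + (31,120/1586.6)×182 + (1586.6/2)×0.25×€18.00 = €567,299.65.
EOQ at €17.07 = 1629.2 < 2300, so use break Q=2300: TC = 31,120×€17.07 + (31,120/2300.0)×182 + (2300.0/2)×0.25×€17.07 = €538,588.56.
EOQ at €16.65 = 1649.7 < 36000, so use break Q=36000: TC = 31,120×€16.65 + (31,120/36000.0)×182 + (36000.0/2)×0.25×€16.65 = €593,230.33.
Lowest total cost among the candidates is at Q = 2300.0.

TC* ≈ €538,589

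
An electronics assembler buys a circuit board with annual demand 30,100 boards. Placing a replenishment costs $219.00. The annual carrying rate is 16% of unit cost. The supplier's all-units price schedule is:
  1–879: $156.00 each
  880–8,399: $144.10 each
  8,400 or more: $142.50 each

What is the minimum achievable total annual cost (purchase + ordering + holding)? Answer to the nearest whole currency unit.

TC* ≈ $4,355,045

Holding cost per unit per year at price C is H = 0.16·C.
Candidates are each tier's EOQ (if it falls in that tier) and each price-break quantity.
EOQ at $156.00 = 726.8 (feasible in tier 1): TC = 30,100×$156.00 + (30,100/726.8)×219 + (726.8/2)×0.16×$156.00 = $4,713,740.22.
EOQ at $144.10 = 756.2 < 880, so use break Q=880: TC = 30,100×$144.10 + (30,100/880.0)×219 + (880.0/2)×0.16×$144.10 = $4,355,045.44.
EOQ at $142.50 = 760.4 < 8400, so use break Q=8400: TC = 30,100×$142.50 + (30,100/8400.0)×219 + (8400.0/2)×0.16×$142.50 = $4,385,794.75.
Lowest total cost among the candidates is at Q = 880.0.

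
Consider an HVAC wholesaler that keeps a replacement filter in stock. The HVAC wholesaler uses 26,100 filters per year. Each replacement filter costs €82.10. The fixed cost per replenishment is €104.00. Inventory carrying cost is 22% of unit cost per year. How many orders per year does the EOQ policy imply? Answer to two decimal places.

Holding cost H = 0.22 × €82.10 = €18.0620 per unit per year.
EOQ = √(2DS/H) = √(2 × 26,100 × 104 / 18.062) ≈ 548.24.
Orders per year = D / Q* = 26,100 / 548.24 ≈ 47.607.

N ≈ 47.61 orders per year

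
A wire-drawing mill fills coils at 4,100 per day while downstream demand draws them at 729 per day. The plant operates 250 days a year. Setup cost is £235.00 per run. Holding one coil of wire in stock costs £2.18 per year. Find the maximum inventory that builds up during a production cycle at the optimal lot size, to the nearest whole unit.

Annual demand D = 729 × 250 = 182,250.
Production build-up factor (1 − d/p) = 1 − 729/4,100 = 0.8222.
Q* = √(2DS / (H(1 − d/p))) = √(2 × 182,250 × 235 / (2.18 × 0.8222)).
= √(85,657,500 / 1.7924) ≈ 6913.007.
Maximum inventory = Q*(1 − d/p) = 6913.007 × 0.8222 ≈ 5683.841.

I_max ≈ 5,684 coils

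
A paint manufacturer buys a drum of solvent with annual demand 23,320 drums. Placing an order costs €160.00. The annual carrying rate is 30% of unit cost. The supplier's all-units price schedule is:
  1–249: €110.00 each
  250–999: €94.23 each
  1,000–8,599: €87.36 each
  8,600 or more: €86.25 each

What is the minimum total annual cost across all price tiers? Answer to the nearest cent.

Holding cost per unit per year at price C is H = 0.30·C.
For each price level, check whether its EOQ is feasible; otherwise the best quantity at that price is the breakpoint.
Tier 1 (€110.00): EOQ = 475.5 exceeds tier's upper bound 249, so this tier is dominated.
EOQ at €94.23 = 513.8 (feasible in tier 2): TC = 23,320×€94.23 + (23,320/513.8)×160 + (513.8/2)×0.30×€94.23 = €2,211,967.88.
EOQ at €87.36 = 533.6 < 1000, so use break Q=1000: TC = 23,320×€87.36 + (23,320/1000.0)×160 + (1000.0/2)×0.30×€87.36 = €2,054,070.40.
EOQ at €86.25 = 537.0 < 8600, so use break Q=8600: TC = 23,320×€86.25 + (23,320/8600.0)×160 + (8600.0/2)×0.30×€86.25 = €2,123,046.36.
Lowest total cost among the candidates is at Q = 1000.0.

TC* ≈ €2,054,070.40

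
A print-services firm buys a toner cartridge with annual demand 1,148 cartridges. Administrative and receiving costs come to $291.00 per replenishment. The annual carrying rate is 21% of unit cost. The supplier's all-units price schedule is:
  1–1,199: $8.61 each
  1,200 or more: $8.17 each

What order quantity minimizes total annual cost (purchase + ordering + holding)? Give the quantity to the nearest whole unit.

Q* ≈ 1,200 cartridges

Holding cost per unit per year at price C is H = 0.21·C.
For each price level, check whether its EOQ is feasible; otherwise the best quantity at that price is the breakpoint.
EOQ at $8.61 = 607.9 (feasible in tier 1): TC = 1,148×$8.61 + (1,148/607.9)×291 + (607.9/2)×0.21×$8.61 = $10,983.40.
EOQ at $8.17 = 624.0 < 1200, so use break Q=1200: TC = 1,148×$8.17 + (1,148/1200.0)×291 + (1200.0/2)×0.21×$8.17 = $10,686.97.
Lowest total cost is $10,686.97 at Q = 1200.0.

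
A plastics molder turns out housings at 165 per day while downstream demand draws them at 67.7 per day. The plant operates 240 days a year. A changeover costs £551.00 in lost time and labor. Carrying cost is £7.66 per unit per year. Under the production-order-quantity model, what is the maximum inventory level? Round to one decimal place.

I_max ≈ 1,174.1 housings

Annual demand D = 67.7 × 240 = 16,248.
Production build-up factor (1 − d/p) = 1 − 67.7/165 = 0.5897.
Q* = √(2DS / (H(1 − d/p))) = √(2 × 16,248 × 551 / (7.66 × 0.5897)).
= √(17,905,296 / 4.5171) ≈ 1990.957.
Maximum inventory = Q*(1 − d/p) = 1990.957 × 0.5897 ≈ 1174.061.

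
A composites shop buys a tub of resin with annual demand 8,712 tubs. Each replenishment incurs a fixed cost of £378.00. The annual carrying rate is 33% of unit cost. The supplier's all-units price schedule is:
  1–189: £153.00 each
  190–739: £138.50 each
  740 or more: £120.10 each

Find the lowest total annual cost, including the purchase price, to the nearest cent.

TC* ≈ £1,065,425.59

Holding cost per unit per year at price C is H = 0.33·C.
Evaluate total cost at each tier's feasible EOQ or, if the EOQ is below the tier, at the tier's minimum quantity.
Tier 1 (£153.00): EOQ = 361.2 exceeds tier's upper bound 189, so this tier is dominated.
EOQ at £138.50 = 379.6 (feasible in tier 2): TC = 8,712×£138.50 + (8,712/379.6)×378 + (379.6/2)×0.33×£138.50 = £1,223,962.09.
EOQ at £120.10 = 407.7 < 740, so use break Q=740: TC = 8,712×£120.10 + (8,712/740.0)×378 + (740.0/2)×0.33×£120.10 = £1,065,425.59.
Lowest total cost among the candidates is at Q = 740.0.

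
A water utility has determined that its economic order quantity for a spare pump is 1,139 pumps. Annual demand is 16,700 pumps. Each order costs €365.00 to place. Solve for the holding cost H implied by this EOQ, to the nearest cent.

H ≈ €9.40

Invert the EOQ relation Q*² = 2DS/H.
From Q* = √(2DS/H): H = 2DS / Q*² = 2 × 16,700 × 365 / 1,139² = 9.3971.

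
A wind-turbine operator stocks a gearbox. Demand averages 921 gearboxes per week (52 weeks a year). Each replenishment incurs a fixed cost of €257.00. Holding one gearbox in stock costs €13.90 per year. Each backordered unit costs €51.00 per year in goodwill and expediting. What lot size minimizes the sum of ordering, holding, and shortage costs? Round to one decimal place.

Q* ≈ 1,501.2 gearboxes

Annual demand D = 921 × 52 = 47,892.
With planned backorders, Q* = √(2DS/H) · √((H+B)/B).
√(2DS/H) = √(2 × 47,892 × 257 / 13.9) = 1330.778.
√((H+B)/B) = √((13.9+51)/51) = 1.1281.
Q* ≈ 1501.215.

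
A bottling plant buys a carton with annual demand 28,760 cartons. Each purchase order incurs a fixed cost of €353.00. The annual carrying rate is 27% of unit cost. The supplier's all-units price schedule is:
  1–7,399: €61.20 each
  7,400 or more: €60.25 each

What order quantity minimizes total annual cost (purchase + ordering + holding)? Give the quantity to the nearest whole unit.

Holding cost per unit per year at price C is H = 0.27·C.
Evaluate total cost at each tier's feasible EOQ or, if the EOQ is below the tier, at the tier's minimum quantity.
EOQ at €61.20 = 1108.5 (feasible in tier 1): TC = 28,760×€61.20 + (28,760/1108.5)×353 + (1108.5/2)×0.27×€61.20 = €1,778,429.00.
EOQ at €60.25 = 1117.2 < 7400, so use break Q=7400: TC = 28,760×€60.25 + (28,760/7400.0)×353 + (7400.0/2)×0.27×€60.25 = €1,794,351.68.
Lowest total cost is €1,778,429.00 at Q = 1108.5.

Q* ≈ 1,109 cartons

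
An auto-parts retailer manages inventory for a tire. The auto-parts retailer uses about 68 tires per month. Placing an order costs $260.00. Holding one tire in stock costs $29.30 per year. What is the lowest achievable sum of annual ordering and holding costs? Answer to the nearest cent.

TC* ≈ $3,525.99

Annual demand D = 68 × 12 = 816.
EOQ = √(2DS/H) = √(2 × 816 × 260 / 29.3) ≈ 120.34.
At the optimum the two cost components are equal, so total cost = 2·(Q*/2)H = Q*·H.
Minimum total = √(2DSH) = √(2 × 816 × 260 × 29.3) ≈ 3525.986.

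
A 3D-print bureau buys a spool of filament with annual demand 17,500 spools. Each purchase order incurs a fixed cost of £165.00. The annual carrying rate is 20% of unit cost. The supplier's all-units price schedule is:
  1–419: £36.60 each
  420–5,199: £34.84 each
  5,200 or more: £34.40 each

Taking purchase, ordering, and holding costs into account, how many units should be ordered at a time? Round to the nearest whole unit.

Holding cost per unit per year at price C is H = 0.20·C.
Candidates are each tier's EOQ (if it falls in that tier) and each price-break quantity.
Tier 1 (£36.60): EOQ = 888.2 exceeds tier's upper bound 419, so this tier is dominated.
EOQ at £34.84 = 910.4 (feasible in tier 2): TC = 17,500×£34.84 + (17,500/910.4)×165 + (910.4/2)×0.20×£34.84 = £616,043.52.
EOQ at £34.40 = 916.2 < 5200, so use break Q=5200: TC = 17,500×£34.40 + (17,500/5200.0)×165 + (5200.0/2)×0.20×£34.40 = £620,443.29.
Lowest total cost is £616,043.52 at Q = 910.4.

Q* ≈ 910 spools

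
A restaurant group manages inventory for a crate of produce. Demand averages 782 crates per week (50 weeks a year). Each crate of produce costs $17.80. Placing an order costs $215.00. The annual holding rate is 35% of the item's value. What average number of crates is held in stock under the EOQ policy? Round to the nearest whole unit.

Average inventory ≈ 821 crates

Annual demand D = 782 × 50 = 39,100.
Holding cost H = 0.35 × $17.80 = $6.2300 per unit per year.
Q* = √(2DS/H) = √(2 × 39,100 × 215 / 6.23) ≈ 1642.78.
Average inventory = Q*/2 ≈ 1642.78 / 2 = 821.388.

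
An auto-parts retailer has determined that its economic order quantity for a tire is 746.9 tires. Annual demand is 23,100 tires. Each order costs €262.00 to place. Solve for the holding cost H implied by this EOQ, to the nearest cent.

The basic EOQ model gives Q* = √(2DS/H); rearrange for the unknown.
From Q* = √(2DS/H): H = 2DS / Q*² = 2 × 23,100 × 262 / 746.9² = 21.6979.

H ≈ €21.70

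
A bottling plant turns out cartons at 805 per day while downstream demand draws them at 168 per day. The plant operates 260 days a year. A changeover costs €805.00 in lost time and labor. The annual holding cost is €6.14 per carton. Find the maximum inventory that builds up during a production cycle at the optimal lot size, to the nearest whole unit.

I_max ≈ 3,011 cartons

Annual demand D = 168 × 260 = 43,680.
Production build-up factor (1 − d/p) = 1 − 168/805 = 0.7913.
Q* = √(2DS / (H(1 − d/p))) = √(2 × 43,680 × 805 / (6.14 × 0.7913)).
= √(70,324,800 / 4.8586) ≈ 3804.506.
Maximum inventory = Q*(1 − d/p) = 3804.506 × 0.7913 ≈ 3010.522.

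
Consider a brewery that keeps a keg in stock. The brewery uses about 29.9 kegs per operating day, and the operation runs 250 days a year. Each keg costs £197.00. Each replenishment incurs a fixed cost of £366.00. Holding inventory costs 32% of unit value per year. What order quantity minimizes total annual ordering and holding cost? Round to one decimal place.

Q* ≈ 294.6 kegs

Annual demand D = 29.9 × 250 = 7,475.
Holding cost H = 0.32 × £197.00 = £63.0400 per unit per year.
EOQ = √(2DS / H) = √(2 × 7,475 × 366 / 63.04).
= √(5,471,700 / 63.04) = √86,797.2716 ≈ 294.614.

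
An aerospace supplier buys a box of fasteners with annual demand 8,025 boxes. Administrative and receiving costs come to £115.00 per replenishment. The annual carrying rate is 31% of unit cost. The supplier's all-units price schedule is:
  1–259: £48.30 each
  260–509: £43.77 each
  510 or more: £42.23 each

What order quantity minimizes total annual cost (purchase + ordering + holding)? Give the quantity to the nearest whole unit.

Holding cost per unit per year at price C is H = 0.31·C.
Evaluate total cost at each tier's feasible EOQ or, if the EOQ is below the tier, at the tier's minimum quantity.
Tier 1 (£48.30): EOQ = 351.1 exceeds tier's upper bound 259, so this tier is dominated.
EOQ at £43.77 = 368.8 (feasible in tier 2): TC = 8,025×£43.77 + (8,025/368.8)×115 + (368.8/2)×0.31×£43.77 = £356,258.69.
EOQ at £42.23 = 375.5 < 510, so use break Q=510: TC = 8,025×£42.23 + (8,025/510.0)×115 + (510.0/2)×0.31×£42.23 = £344,043.59.
Lowest total cost is £344,043.59 at Q = 510.0.

Q* ≈ 510 boxes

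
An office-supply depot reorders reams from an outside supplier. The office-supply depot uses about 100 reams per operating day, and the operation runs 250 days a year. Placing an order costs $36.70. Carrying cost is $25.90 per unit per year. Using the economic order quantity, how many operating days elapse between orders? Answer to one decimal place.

Annual demand D = 100 × 250 = 25,000.
The optimal lot size = √(2DS/H) = √(2 × 25,000 × 36.7 / 25.9) ≈ 266.18.
Cycle time = Q*/D × 250 = 266.18 / 25,000 × 250 ≈ 2.662 days.

T ≈ 2.7 days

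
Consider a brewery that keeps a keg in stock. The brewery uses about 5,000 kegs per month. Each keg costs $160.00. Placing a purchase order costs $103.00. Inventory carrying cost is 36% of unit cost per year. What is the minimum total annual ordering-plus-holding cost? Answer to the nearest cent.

TC* ≈ $26,682.13

Annual demand D = 5,000 × 12 = 60,000.
Holding cost H = 0.36 × $160.00 = $57.6000 per unit per year.
Q* = √(2DS/H) = √(2 × 60,000 × 103 / 57.6) ≈ 463.23.
At the optimum the two cost components are equal, so total cost = 2·(Q*/2)H = Q*·H.
Minimum total = √(2DSH) = √(2 × 60,000 × 103 × 57.6) ≈ 26682.129.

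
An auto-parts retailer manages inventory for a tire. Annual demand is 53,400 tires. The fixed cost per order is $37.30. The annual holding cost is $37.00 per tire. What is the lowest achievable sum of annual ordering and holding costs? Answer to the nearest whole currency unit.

EOQ = √(2DS/H) = √(2 × 53,400 × 37.3 / 37) ≈ 328.12.
At the optimum the two cost components are equal, so total cost = 2·(Q*/2)H = Q*·H.
Minimum total = √(2DSH) = √(2 × 53,400 × 37.3 × 37) ≈ 12140.621.

TC* ≈ $12,141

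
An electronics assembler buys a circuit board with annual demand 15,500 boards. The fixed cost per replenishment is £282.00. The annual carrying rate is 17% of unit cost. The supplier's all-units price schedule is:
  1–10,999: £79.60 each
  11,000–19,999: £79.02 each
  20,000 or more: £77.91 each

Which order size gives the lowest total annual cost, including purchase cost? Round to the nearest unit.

Q* ≈ 804 boards

Holding cost per unit per year at price C is H = 0.17·C.
For each price level, check whether its EOQ is feasible; otherwise the best quantity at that price is the breakpoint.
EOQ at £79.60 = 803.8 (feasible in tier 1): TC = 15,500×£79.60 + (15,500/803.8)×282 + (803.8/2)×0.17×£79.60 = £1,244,676.43.
EOQ at £79.02 = 806.7 < 11000, so use break Q=11000: TC = 15,500×£79.02 + (15,500/11000.0)×282 + (11000.0/2)×0.17×£79.02 = £1,299,091.06.
EOQ at £77.91 = 812.4 < 20000, so use break Q=20000: TC = 15,500×£77.91 + (15,500/20000.0)×282 + (20000.0/2)×0.17×£77.91 = £1,340,270.55.
Lowest total cost is £1,244,676.43 at Q = 803.8.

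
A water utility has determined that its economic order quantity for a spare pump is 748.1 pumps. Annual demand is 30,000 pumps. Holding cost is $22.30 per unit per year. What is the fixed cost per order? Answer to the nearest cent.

Invert the EOQ relation Q*² = 2DS/H.
From Q* = √(2DS/H): S = Q*²H / (2D) = 748.1² × 22.3 / (2 × 30,000) = 208.0046.

S ≈ $208.00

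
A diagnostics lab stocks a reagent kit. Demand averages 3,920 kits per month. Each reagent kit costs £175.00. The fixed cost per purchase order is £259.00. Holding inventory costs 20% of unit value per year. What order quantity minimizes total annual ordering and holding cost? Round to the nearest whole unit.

Annual demand D = 3,920 × 12 = 47,040.
Holding cost H = 0.20 × £175.00 = £35.0000 per unit per year.
EOQ = √(2DS / H) = √(2 × 47,040 × 259 / 35).
= √(24,366,720 / 35) = √696,192 ≈ 834.381.

Q* ≈ 834 kits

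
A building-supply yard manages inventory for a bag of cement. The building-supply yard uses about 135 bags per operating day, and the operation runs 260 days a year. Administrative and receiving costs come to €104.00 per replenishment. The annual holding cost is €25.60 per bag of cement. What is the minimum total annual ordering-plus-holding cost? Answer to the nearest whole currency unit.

Annual demand D = 135 × 260 = 35,100.
Q* = √(2DS/H) = √(2 × 35,100 × 104 / 25.6) ≈ 534.03.
At Q*, ordering cost (D/Q*)S equals holding cost (Q*/2)H, each = √(DSH/2).
Minimum total = √(2DSH) = √(2 × 35,100 × 104 × 25.6) ≈ 13671.155.

TC* ≈ €13,671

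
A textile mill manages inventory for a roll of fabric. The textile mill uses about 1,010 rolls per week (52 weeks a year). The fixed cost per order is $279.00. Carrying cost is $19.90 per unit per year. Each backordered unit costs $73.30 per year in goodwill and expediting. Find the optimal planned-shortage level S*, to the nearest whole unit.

Annual demand D = 1,010 × 52 = 52,520.
With planned backorders, Q* = √(2DS/H) · √((H+B)/B).
√(2DS/H) = √(2 × 52,520 × 279 / 19.9) = 1213.537.
√((H+B)/B) = √((19.9+73.3)/73.3) = 1.1276.
Q* ≈ 1368.387.
S* = Q* · H/(H+B) = 1368.387 × 19.9/93.2 ≈ 292.177.

S* ≈ 292 rolls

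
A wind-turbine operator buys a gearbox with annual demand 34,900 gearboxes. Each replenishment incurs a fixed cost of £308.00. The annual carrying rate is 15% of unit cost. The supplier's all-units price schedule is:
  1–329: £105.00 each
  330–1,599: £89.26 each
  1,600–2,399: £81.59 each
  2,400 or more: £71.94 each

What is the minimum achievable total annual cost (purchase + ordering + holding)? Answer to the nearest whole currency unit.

Holding cost per unit per year at price C is H = 0.15·C.
Evaluate total cost at each tier's feasible EOQ or, if the EOQ is below the tier, at the tier's minimum quantity.
Tier 1 (£105.00): EOQ = 1168.3 exceeds tier's upper bound 329, so this tier is dominated.
EOQ at £89.26 = 1267.2 (feasible in tier 2): TC = 34,900×£89.26 + (34,900/1267.2)×308 + (1267.2/2)×0.15×£89.26 = £3,132,139.91.
EOQ at £81.59 = 1325.4 < 1600, so use break Q=1600: TC = 34,900×£81.59 + (34,900/1600.0)×308 + (1600.0/2)×0.15×£81.59 = £2,864,000.05.
EOQ at £71.94 = 1411.5 < 2400, so use break Q=2400: TC = 34,900×£71.94 + (34,900/2400.0)×308 + (2400.0/2)×0.15×£71.94 = £2,528,134.03.
Lowest total cost among the candidates is at Q = 2400.0.

TC* ≈ £2,528,134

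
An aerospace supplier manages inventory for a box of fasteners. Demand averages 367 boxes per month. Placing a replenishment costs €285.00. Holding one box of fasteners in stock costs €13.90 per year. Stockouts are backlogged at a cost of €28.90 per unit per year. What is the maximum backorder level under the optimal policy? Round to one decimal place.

S* ≈ 168.0 boxes

Annual demand D = 367 × 12 = 4,404.
With planned backorders, Q* = √(2DS/H) · √((H+B)/B).
√(2DS/H) = √(2 × 4,404 × 285 / 13.9) = 424.966.
√((H+B)/B) = √((13.9+28.9)/28.9) = 1.2170.
Q* ≈ 517.162.
S* = Q* · H/(H+B) = 517.162 × 13.9/42.8 ≈ 167.957.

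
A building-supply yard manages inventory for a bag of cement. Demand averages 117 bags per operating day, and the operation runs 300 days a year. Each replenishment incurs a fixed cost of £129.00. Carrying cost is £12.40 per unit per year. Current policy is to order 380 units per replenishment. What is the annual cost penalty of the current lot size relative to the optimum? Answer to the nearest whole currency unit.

Annual demand D = 117 × 300 = 35,100.
EOQ = √(2DS/H) = √(2 × 35,100 × 129 / 12.4) ≈ 854.58.
Cost at Q* = (D/Q*)S + (Q*/2)H = √(2DSH) ≈ £10,596.79.
Cost at Q = 380: (35,100/380)×129 + (380/2)×12.4 = £11,915.53 + £2,356.00 = £14,271.53.
Excess = £14,271.53 − £10,596.79 = £3,674.74.

Extra cost ≈ £3,675 per year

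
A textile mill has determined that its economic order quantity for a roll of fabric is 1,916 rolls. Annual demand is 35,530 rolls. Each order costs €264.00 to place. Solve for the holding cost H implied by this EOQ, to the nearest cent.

H ≈ €5.11

The basic EOQ model gives Q* = √(2DS/H); rearrange for the unknown.
From Q* = √(2DS/H): H = 2DS / Q*² = 2 × 35,530 × 264 / 1,916² = 5.1102.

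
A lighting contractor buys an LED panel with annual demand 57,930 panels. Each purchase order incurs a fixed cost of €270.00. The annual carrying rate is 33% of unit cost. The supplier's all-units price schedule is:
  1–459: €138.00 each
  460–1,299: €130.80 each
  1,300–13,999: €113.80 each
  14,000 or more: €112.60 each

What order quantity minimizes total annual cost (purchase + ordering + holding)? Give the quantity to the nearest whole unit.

Q* ≈ 1,300 panels

Holding cost per unit per year at price C is H = 0.33·C.
Evaluate total cost at each tier's feasible EOQ or, if the EOQ is below the tier, at the tier's minimum quantity.
Tier 1 (€138.00): EOQ = 828.8 exceeds tier's upper bound 459, so this tier is dominated.
EOQ at €130.80 = 851.3 (feasible in tier 2): TC = 57,930×€130.80 + (57,930/851.3)×270 + (851.3/2)×0.33×€130.80 = €7,613,989.95.
EOQ at €113.80 = 912.7 < 1300, so use break Q=1300: TC = 57,930×€113.80 + (57,930/1300.0)×270 + (1300.0/2)×0.33×€113.80 = €6,628,875.72.
EOQ at €112.60 = 917.5 < 14000, so use break Q=14000: TC = 57,930×€112.60 + (57,930/14000.0)×270 + (14000.0/2)×0.33×€112.60 = €6,784,141.22.
Lowest total cost is €6,628,875.72 at Q = 1300.0.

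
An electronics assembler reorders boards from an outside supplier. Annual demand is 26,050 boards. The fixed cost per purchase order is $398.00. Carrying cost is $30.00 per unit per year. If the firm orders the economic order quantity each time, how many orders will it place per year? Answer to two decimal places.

N ≈ 31.33 orders per year

The optimal lot size = √(2DS/H) = √(2 × 26,050 × 398 / 30) ≈ 831.38.
Orders per year = D / Q* = 26,050 / 831.38 ≈ 31.333.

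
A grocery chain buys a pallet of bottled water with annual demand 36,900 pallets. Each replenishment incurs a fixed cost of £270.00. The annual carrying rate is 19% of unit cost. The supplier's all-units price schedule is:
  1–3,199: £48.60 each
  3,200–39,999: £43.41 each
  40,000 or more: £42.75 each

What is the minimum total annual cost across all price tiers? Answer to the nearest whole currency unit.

Holding cost per unit per year at price C is H = 0.19·C.
For each price level, check whether its EOQ is feasible; otherwise the best quantity at that price is the breakpoint.
EOQ at £48.60 = 1469.0 (feasible in tier 1): TC = 36,900×£48.60 + (36,900/1469.0)×270 + (1469.0/2)×0.19×£48.60 = £1,806,904.54.
EOQ at £43.41 = 1554.3 < 3200, so use break Q=3200: TC = 36,900×£43.41 + (36,900/3200.0)×270 + (3200.0/2)×0.19×£43.41 = £1,618,139.08.
EOQ at £42.75 = 1566.3 < 40000, so use break Q=40000: TC = 36,900×£42.75 + (36,900/40000.0)×270 + (40000.0/2)×0.19×£42.75 = £1,740,174.07.
Lowest total cost among the candidates is at Q = 3200.0.

TC* ≈ £1,618,139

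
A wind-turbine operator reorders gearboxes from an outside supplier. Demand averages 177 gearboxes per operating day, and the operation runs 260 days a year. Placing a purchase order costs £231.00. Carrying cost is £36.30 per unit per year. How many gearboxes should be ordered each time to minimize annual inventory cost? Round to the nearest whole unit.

Q* ≈ 765 gearboxes

Annual demand D = 177 × 260 = 46,020.
EOQ = √(2DS / H) = √(2 × 46,020 × 231 / 36.3).
= √(21,261,240 / 36.3) = √585,709.0909 ≈ 765.316.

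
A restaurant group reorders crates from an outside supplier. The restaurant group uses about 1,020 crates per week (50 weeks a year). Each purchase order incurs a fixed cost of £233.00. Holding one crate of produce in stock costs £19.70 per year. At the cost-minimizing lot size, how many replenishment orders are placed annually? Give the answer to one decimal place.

N ≈ 46.4 orders per year

Annual demand D = 1,020 × 50 = 51,000.
Q* = √(2DS/H) = √(2 × 51,000 × 233 / 19.7) ≈ 1098.36.
Orders per year = D / Q* = 51,000 / 1098.36 ≈ 46.433.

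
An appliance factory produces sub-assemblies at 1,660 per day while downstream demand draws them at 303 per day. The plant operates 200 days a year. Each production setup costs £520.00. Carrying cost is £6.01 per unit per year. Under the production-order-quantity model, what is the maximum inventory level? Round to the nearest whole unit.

Annual demand D = 303 × 200 = 60,600.
Production build-up factor (1 − d/p) = 1 − 303/1,660 = 0.8175.
Q* = √(2DS / (H(1 − d/p))) = √(2 × 60,600 × 520 / (6.01 × 0.8175)).
= √(63,024,000 / 4.913) ≈ 3581.623.
Maximum inventory = Q*(1 − d/p) = 3581.623 × 0.8175 ≈ 2927.869.

I_max ≈ 2,928 sub-assemblies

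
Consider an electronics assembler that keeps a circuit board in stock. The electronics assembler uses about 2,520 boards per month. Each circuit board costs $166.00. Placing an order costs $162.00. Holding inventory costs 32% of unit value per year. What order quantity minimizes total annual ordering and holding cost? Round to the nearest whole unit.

Q* ≈ 429 boards

Annual demand D = 2,520 × 12 = 30,240.
Holding cost H = 0.32 × $166.00 = $53.1200 per unit per year.
EOQ = √(2DS / H) = √(2 × 30,240 × 162 / 53.12).
= √(9,797,760 / 53.12) = √184,445.7831 ≈ 429.472.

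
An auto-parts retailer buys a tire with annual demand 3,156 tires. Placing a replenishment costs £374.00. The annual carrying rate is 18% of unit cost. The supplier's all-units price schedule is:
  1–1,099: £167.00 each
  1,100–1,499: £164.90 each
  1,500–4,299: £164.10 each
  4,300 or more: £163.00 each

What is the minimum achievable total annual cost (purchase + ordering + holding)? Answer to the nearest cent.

Holding cost per unit per year at price C is H = 0.18·C.
Evaluate total cost at each tier's feasible EOQ or, if the EOQ is below the tier, at the tier's minimum quantity.
EOQ at £167.00 = 280.2 (feasible in tier 1): TC = 3,156×£167.00 + (3,156/280.2)×374 + (280.2/2)×0.18×£167.00 = £535,475.91.
EOQ at £164.90 = 282.0 < 1100, so use break Q=1100: TC = 3,156×£164.90 + (3,156/1100.0)×374 + (1100.0/2)×0.18×£164.90 = £537,822.54.
EOQ at £164.10 = 282.7 < 1500, so use break Q=1500: TC = 3,156×£164.10 + (3,156/1500.0)×374 + (1500.0/2)×0.18×£164.10 = £540,840.00.
EOQ at £163.00 = 283.7 < 4300, so use break Q=4300: TC = 3,156×£163.00 + (3,156/4300.0)×374 + (4300.0/2)×0.18×£163.00 = £577,783.50.
Lowest total cost among the candidates is at Q = 280.2.

TC* ≈ £535,475.91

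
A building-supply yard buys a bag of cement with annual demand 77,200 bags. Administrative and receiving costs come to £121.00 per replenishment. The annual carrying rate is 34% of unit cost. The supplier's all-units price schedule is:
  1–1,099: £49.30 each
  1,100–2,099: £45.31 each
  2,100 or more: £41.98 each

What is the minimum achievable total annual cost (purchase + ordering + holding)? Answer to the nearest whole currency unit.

Holding cost per unit per year at price C is H = 0.34·C.
For each price level, check whether its EOQ is feasible; otherwise the best quantity at that price is the breakpoint.
EOQ at £49.30 = 1055.7 (feasible in tier 1): TC = 77,200×£49.30 + (77,200/1055.7)×121 + (1055.7/2)×0.34×£49.30 = £3,823,656.17.
EOQ at £45.31 = 1101.2 (feasible in tier 2): TC = 77,200×£45.31 + (77,200/1101.2)×121 + (1101.2/2)×0.34×£45.31 = £3,514,896.96.
EOQ at £41.98 = 1144.1 < 2100, so use break Q=2100: TC = 77,200×£41.98 + (77,200/2100.0)×121 + (2100.0/2)×0.34×£41.98 = £3,260,291.05.
Lowest total cost among the candidates is at Q = 2100.0.

TC* ≈ £3,260,291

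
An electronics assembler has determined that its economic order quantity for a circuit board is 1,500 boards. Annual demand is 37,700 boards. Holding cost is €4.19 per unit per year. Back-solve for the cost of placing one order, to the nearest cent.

S ≈ €125.03

The basic EOQ model gives Q* = √(2DS/H); rearrange for the unknown.
From Q* = √(2DS/H): S = Q*²H / (2D) = 1,500² × 4.19 / (2 × 37,700) = 125.0332.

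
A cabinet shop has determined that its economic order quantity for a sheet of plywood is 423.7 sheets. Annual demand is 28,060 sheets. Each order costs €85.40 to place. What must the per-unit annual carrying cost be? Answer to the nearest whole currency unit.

Invert the EOQ relation Q*² = 2DS/H.
From Q* = √(2DS/H): H = 2DS / Q*² = 2 × 28,060 × 85.4 / 423.7² = 26.6968.

H ≈ €27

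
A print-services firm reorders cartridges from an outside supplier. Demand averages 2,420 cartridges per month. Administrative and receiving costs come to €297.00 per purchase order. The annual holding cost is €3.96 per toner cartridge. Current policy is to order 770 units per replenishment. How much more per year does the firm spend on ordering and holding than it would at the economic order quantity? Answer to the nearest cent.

Annual demand D = 2,420 × 12 = 29,040.
EOQ = √(2DS/H) = √(2 × 29,040 × 297 / 3.96) ≈ 2087.10.
Cost at Q* = (D/Q*)S + (Q*/2)H = √(2DSH) ≈ €8,264.93.
Cost at Q = 770: (29,040/770)×297 + (770/2)×3.96 = €11,201.14 + €1,524.60 = €12,725.74.
Excess = €12,725.74 − €8,264.93 = €4,460.81.

Extra cost ≈ €4,460.81 per year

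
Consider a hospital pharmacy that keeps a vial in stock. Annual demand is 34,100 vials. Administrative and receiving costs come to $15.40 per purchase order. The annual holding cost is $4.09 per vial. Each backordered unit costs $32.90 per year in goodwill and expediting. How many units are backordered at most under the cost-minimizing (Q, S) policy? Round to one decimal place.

With planned backorders, Q* = √(2DS/H) · √((H+B)/B).
√(2DS/H) = √(2 × 34,100 × 15.4 / 4.09) = 506.747.
√((H+B)/B) = √((4.09+32.9)/32.9) = 1.0603.
Q* ≈ 537.323.
S* = Q* · H/(H+B) = 537.323 × 4.09/36.99 ≈ 59.412.

S* ≈ 59.4 vials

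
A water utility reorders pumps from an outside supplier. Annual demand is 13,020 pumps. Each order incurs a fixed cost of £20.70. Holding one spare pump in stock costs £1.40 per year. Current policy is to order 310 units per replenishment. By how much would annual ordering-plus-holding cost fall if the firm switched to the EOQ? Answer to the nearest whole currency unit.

EOQ = √(2DS/H) = √(2 × 13,020 × 20.7 / 1.4) ≈ 620.50.
Cost at Q* = (D/Q*)S + (Q*/2)H = √(2DSH) ≈ £868.70.
Cost at Q = 310: (13,020/310)×20.7 + (310/2)×1.4 = £869.40 + £217.00 = £1,086.40.
Excess = £1,086.40 − £868.70 = £217.70.

Extra cost ≈ £218 per year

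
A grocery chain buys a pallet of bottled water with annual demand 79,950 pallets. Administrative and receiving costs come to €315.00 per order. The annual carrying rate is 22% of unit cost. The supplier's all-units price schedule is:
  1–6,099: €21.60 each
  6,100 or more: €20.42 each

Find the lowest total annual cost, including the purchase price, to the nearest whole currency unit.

Holding cost per unit per year at price C is H = 0.22·C.
Evaluate total cost at each tier's feasible EOQ or, if the EOQ is below the tier, at the tier's minimum quantity.
EOQ at €21.60 = 3255.7 (feasible in tier 1): TC = 79,950×€21.60 + (79,950/3255.7)×315 + (3255.7/2)×0.22×€21.60 = €1,742,390.98.
EOQ at €20.42 = 3348.4 < 6100, so use break Q=6100: TC = 79,950×€20.42 + (79,950/6100.0)×315 + (6100.0/2)×0.22×€20.42 = €1,650,409.39.
Lowest total cost among the candidates is at Q = 6100.0.

TC* ≈ €1,650,409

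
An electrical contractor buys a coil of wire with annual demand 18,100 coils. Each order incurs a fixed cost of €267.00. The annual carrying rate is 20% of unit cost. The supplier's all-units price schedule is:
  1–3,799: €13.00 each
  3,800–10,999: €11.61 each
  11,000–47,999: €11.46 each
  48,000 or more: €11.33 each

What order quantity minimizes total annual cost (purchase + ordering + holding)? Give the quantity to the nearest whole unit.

Holding cost per unit per year at price C is H = 0.20·C.
Candidates are each tier's EOQ (if it falls in that tier) and each price-break quantity.
EOQ at €13.00 = 1928.1 (feasible in tier 1): TC = 18,100×€13.00 + (18,100/1928.1)×267 + (1928.1/2)×0.20×€13.00 = €240,312.99.
EOQ at €11.61 = 2040.2 < 3800, so use break Q=3800: TC = 18,100×€11.61 + (18,100/3800.0)×267 + (3800.0/2)×0.20×€11.61 = €215,824.56.
EOQ at €11.46 = 2053.5 < 11000, so use break Q=11000: TC = 18,100×€11.46 + (18,100/11000.0)×267 + (11000.0/2)×0.20×€11.46 = €220,471.34.
EOQ at €11.33 = 2065.3 < 48000, so use break Q=48000: TC = 18,100×€11.33 + (18,100/48000.0)×267 + (48000.0/2)×0.20×€11.33 = €259,557.68.
Lowest total cost is €215,824.56 at Q = 3800.0.

Q* ≈ 3,800 coils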